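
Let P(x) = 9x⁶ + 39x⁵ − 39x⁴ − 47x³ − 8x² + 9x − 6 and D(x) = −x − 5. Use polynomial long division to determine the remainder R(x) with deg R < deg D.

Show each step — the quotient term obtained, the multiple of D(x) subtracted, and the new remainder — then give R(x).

Step 1: lead(9x⁶ + 39x⁵ − 39x⁴ − 47x³ − 8x² + 9x − 6) ÷ lead(D) = 9x⁶ ÷ −x = −9x⁵. Subtract (−9x⁵)·D = 9x⁶ + 45x⁵. Remainder: −6x⁵ − 39x⁴ − 47x³ − 8x² + 9x − 6.
Step 2: lead(−6x⁵ − 39x⁴ − 47x³ − 8x² + 9x − 6) ÷ lead(D) = −6x⁵ ÷ −x = 6x⁴. Subtract (6x⁴)·D = −6x⁵ − 30x⁴. Remainder: −9x⁴ − 47x³ − 8x² + 9x − 6.
Step 3: lead(−9x⁴ − 47x³ − 8x² + 9x − 6) ÷ lead(D) = −9x⁴ ÷ −x = 9x³. Subtract (9x³)·D = −9x⁴ − 45x³. Remainder: −2x³ − 8x² + 9x − 6.
Step 4: lead(−2x³ − 8x² + 9x − 6) ÷ lead(D) = −2x³ ÷ −x = 2x². Subtract (2x²)·D = −2x³ − 10x². Remainder: 2x² + 9x − 6.
Step 5: lead(2x² + 9x − 6) ÷ lead(D) = 2x² ÷ −x = −2x. Subtract (−2x)·D = 2x² + 10x. Remainder: −x − 6.
Step 6: lead(−x − 6) ÷ lead(D) = −x ÷ −x = 1. Subtract (1)·D = −x − 5. Remainder: −1.

R(x) = −1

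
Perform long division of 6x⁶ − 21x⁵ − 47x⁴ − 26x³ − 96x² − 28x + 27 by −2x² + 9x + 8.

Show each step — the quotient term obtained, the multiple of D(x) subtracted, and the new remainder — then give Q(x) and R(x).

Q(x) = −3x⁴ − 3x³ − 2x² − 8x + 4; R(x) = −5

Step 1: lead(6x⁶ − 21x⁵ − 47x⁴ − 26x³ − 96x² − 28x + 27) ÷ lead(D) = 6x⁶ ÷ −2x² = −3x⁴. Subtract (−3x⁴)·D = 6x⁶ − 27x⁵ − 24x⁴. Remainder: 6x⁵ − 23x⁴ − 26x³ − 96x² − 28x + 27.
Step 2: lead(6x⁵ − 23x⁴ − 26x³ − 96x² − 28x + 27) ÷ lead(D) = 6x⁵ ÷ −2x² = −3x³. Subtract (−3x³)·D = 6x⁵ − 27x⁴ − 24x³. Remainder: 4x⁴ − 2x³ − 96x² − 28x + 27.
Step 3: lead(4x⁴ − 2x³ − 96x² − 28x + 27) ÷ lead(D) = 4x⁴ ÷ −2x² = −2x². Subtract (−2x²)·D = 4x⁴ − 18x³ − 16x². Remainder: 16x³ − 80x² − 28x + 27.
Step 4: lead(16x³ − 80x² − 28x + 27) ÷ lead(D) = 16x³ ÷ −2x² = −8x. Subtract (−8x)·D = 16x³ − 72x² − 64x. Remainder: −8x² + 36x + 27.
Step 5: lead(−8x² + 36x + 27) ÷ lead(D) = −8x² ÷ −2x² = 4. Subtract (4)·D = −8x² + 36x + 32. Remainder: −5.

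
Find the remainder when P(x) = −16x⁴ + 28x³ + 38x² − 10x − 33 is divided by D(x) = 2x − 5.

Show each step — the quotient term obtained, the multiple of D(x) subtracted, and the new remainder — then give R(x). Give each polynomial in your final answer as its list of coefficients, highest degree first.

R = [-8]

Step 1: lead(−16x⁴ + 28x³ + 38x² − 10x − 33) ÷ lead(D) = −16x⁴ ÷ 2x = −8x³. Subtract (−8x³)·D = −16x⁴ + 40x³. Remainder: −12x³ + 38x² − 10x − 33.
Step 2: lead(−12x³ + 38x² − 10x − 33) ÷ lead(D) = −12x³ ÷ 2x = −6x². Subtract (−6x²)·D = −12x³ + 30x². Remainder: 8x² − 10x − 33.
Step 3: lead(8x² − 10x − 33) ÷ lead(D) = 8x² ÷ 2x = 4x. Subtract (4x)·D = 8x² − 20x. Remainder: 10x − 33.
Step 4: lead(10x − 33) ÷ lead(D) = 10x ÷ 2x = 5. Subtract (5)·D = 10x − 25. Remainder: −8.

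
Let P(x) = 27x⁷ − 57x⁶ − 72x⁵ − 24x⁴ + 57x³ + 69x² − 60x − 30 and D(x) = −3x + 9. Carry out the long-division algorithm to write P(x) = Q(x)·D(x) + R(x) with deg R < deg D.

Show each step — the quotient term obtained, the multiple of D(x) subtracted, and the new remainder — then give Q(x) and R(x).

Step 1: lead(27x⁷ − 57x⁶ − 72x⁵ − 24x⁴ + 57x³ + 69x² − 60x − 30) ÷ lead(D) = 27x⁷ ÷ −3x = −9x⁶. Subtract (−9x⁶)·D = 27x⁷ − 81x⁶. Remainder: 24x⁶ − 72x⁵ − 24x⁴ + 57x³ + 69x² − 60x − 30.
Step 2: lead(24x⁶ − 72x⁵ − 24x⁴ + 57x³ + 69x² − 60x − 30) ÷ lead(D) = 24x⁶ ÷ −3x = −8x⁵. Subtract (−8x⁵)·D = 24x⁶ − 72x⁵. Remainder: −24x⁴ + 57x³ + 69x² − 60x − 30.
Step 3: lead(−24x⁴ + 57x³ + 69x² − 60x − 30) ÷ lead(D) = −24x⁴ ÷ −3x = 8x³. Subtract (8x³)·D = −24x⁴ + 72x³. Remainder: −15x³ + 69x² − 60x − 30.
Step 4: lead(−15x³ + 69x² − 60x − 30) ÷ lead(D) = −15x³ ÷ −3x = 5x². Subtract (5x²)·D = −15x³ + 45x². Remainder: 24x² − 60x − 30.
Step 5: lead(24x² − 60x − 30) ÷ lead(D) = 24x² ÷ −3x = −8x. Subtract (−8x)·D = 24x² − 72x. Remainder: 12x − 30.
Step 6: lead(12x − 30) ÷ lead(D) = 12x ÷ −3x = −4. Subtract (−4)·D = 12x − 36. Remainder: 6.

Q(x) = −9x⁶ − 8x⁵ + 8x³ + 5x² − 8x − 4; R(x) = 6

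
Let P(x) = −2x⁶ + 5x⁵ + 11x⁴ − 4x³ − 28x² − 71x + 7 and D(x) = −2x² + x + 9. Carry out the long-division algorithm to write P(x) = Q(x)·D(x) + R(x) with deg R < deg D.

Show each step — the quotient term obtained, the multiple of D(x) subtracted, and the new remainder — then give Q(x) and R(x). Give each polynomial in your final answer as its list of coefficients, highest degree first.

Q = [1, -2, -2, -8, 1]; R = [-2]

Step 1: lead(−2x⁶ + 5x⁵ + 11x⁴ − 4x³ − 28x² − 71x + 7) ÷ lead(D) = −2x⁶ ÷ −2x² = x⁴. Subtract (x⁴)·D = −2x⁶ + x⁵ + 9x⁴. Remainder: 4x⁵ + 2x⁴ − 4x³ − 28x² − 71x + 7.
Step 2: lead(4x⁵ + 2x⁴ − 4x³ − 28x² − 71x + 7) ÷ lead(D) = 4x⁵ ÷ −2x² = −2x³. Subtract (−2x³)·D = 4x⁵ − 2x⁴ − 18x³. Remainder: 4x⁴ + 14x³ − 28x² − 71x + 7.
Step 3: lead(4x⁴ + 14x³ − 28x² − 71x + 7) ÷ lead(D) = 4x⁴ ÷ −2x² = −2x². Subtract (−2x²)·D = 4x⁴ − 2x³ − 18x². Remainder: 16x³ − 10x² − 71x + 7.
Step 4: lead(16x³ − 10x² − 71x + 7) ÷ lead(D) = 16x³ ÷ −2x² = −8x. Subtract (−8x)·D = 16x³ − 8x² − 72x. Remainder: −2x² + x + 7.
Step 5: lead(−2x² + x + 7) ÷ lead(D) = −2x² ÷ −2x² = 1. Subtract (1)·D = −2x² + x + 9. Remainder: −2.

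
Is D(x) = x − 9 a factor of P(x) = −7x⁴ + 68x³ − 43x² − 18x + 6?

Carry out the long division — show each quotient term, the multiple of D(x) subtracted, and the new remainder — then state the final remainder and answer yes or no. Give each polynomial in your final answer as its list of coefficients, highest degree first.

Step 1: lead(−7x⁴ + 68x³ − 43x² − 18x + 6) ÷ lead(D) = −7x⁴ ÷ x = −7x³. Subtract (−7x³)·D = −7x⁴ + 63x³. Remainder: 5x³ − 43x² − 18x + 6.
Step 2: lead(5x³ − 43x² − 18x + 6) ÷ lead(D) = 5x³ ÷ x = 5x². Subtract (5x²)·D = 5x³ − 45x². Remainder: 2x² − 18x + 6.
Step 3: lead(2x² − 18x + 6) ÷ lead(D) = 2x² ÷ x = 2x. Subtract (2x)·D = 2x² − 18x. Remainder: 6.

R = [6], so D(x) is not a factor of P(x). no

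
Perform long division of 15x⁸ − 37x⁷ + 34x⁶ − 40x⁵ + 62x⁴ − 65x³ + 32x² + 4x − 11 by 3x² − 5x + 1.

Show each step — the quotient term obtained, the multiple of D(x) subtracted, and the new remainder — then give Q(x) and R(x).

Q(x) = 5x⁶ − 4x⁵ + 3x⁴ − 7x³ + 8x² − 6x − 2; R(x) = −9

Step 1: lead(15x⁸ − 37x⁷ + 34x⁶ − 40x⁵ + 62x⁴ − 65x³ + 32x² + 4x − 11) ÷ lead(D) = 15x⁸ ÷ 3x² = 5x⁶. Subtract (5x⁶)·D = 15x⁸ − 25x⁷ + 5x⁶. Remainder: −12x⁷ + 29x⁶ − 40x⁵ + 62x⁴ − 65x³ + 32x² + 4x − 11.
Step 2: lead(−12x⁷ + 29x⁶ − 40x⁵ + 62x⁴ − 65x³ + 32x² + 4x − 11) ÷ lead(D) = −12x⁷ ÷ 3x² = −4x⁵. Subtract (−4x⁵)·D = −12x⁷ + 20x⁶ − 4x⁵. Remainder: 9x⁶ − 36x⁵ + 62x⁴ − 65x³ + 32x² + 4x − 11.
Step 3: lead(9x⁶ − 36x⁵ + 62x⁴ − 65x³ + 32x² + 4x − 11) ÷ lead(D) = 9x⁶ ÷ 3x² = 3x⁴. Subtract (3x⁴)·D = 9x⁶ − 15x⁵ + 3x⁴. Remainder: −21x⁵ + 59x⁴ − 65x³ + 32x² + 4x − 11.
Step 4: lead(−21x⁵ + 59x⁴ − 65x³ + 32x² + 4x − 11) ÷ lead(D) = −21x⁵ ÷ 3x² = −7x³. Subtract (−7x³)·D = −21x⁵ + 35x⁴ − 7x³. Remainder: 24x⁴ − 58x³ + 32x² + 4x − 11.
Step 5: lead(24x⁴ − 58x³ + 32x² + 4x − 11) ÷ lead(D) = 24x⁴ ÷ 3x² = 8x². Subtract (8x²)·D = 24x⁴ − 40x³ + 8x². Remainder: −18x³ + 24x² + 4x − 11.
Step 6: lead(−18x³ + 24x² + 4x − 11) ÷ lead(D) = −18x³ ÷ 3x² = −6x. Subtract (−6x)·D = −18x³ + 30x² − 6x. Remainder: −6x² + 10x − 11.
Step 7: lead(−6x² + 10x − 11) ÷ lead(D) = −6x² ÷ 3x² = −2. Subtract (−2)·D = −6x² + 10x − 2. Remainder: −9.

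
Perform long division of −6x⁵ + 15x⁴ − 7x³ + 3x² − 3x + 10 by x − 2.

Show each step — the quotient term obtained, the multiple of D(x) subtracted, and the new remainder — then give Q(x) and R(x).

Step 1: lead(−6x⁵ + 15x⁴ − 7x³ + 3x² − 3x + 10) ÷ lead(D) = −6x⁵ ÷ x = −6x⁴. Subtract (−6x⁴)·D = −6x⁵ + 12x⁴. Remainder: 3x⁴ − 7x³ + 3x² − 3x + 10.
Step 2: lead(3x⁴ − 7x³ + 3x² − 3x + 10) ÷ lead(D) = 3x⁴ ÷ x = 3x³. Subtract (3x³)·D = 3x⁴ − 6x³. Remainder: −x³ + 3x² − 3x + 10.
Step 3: lead(−x³ + 3x² − 3x + 10) ÷ lead(D) = −x³ ÷ x = −x². Subtract (−x²)·D = −x³ + 2x². Remainder: x² − 3x + 10.
Step 4: lead(x² − 3x + 10) ÷ lead(D) = x² ÷ x = x. Subtract (x)·D = x² − 2x. Remainder: −x + 10.
Step 5: lead(−x + 10) ÷ lead(D) = −x ÷ x = −1. Subtract (−1)·D = −x + 2. Remainder: 8.

Q(x) = −6x⁴ + 3x³ − x² + x − 1; R(x) = 8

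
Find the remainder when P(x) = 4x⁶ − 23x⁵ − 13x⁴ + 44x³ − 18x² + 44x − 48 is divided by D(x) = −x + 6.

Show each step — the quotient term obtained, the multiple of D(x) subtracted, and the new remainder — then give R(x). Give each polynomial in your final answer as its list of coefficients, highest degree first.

R = [0]

Step 1: lead(4x⁶ − 23x⁵ − 13x⁴ + 44x³ − 18x² + 44x − 48) ÷ lead(D) = 4x⁶ ÷ −x = −4x⁵. Subtract (−4x⁵)·D = 4x⁶ − 24x⁵. Remainder: x⁵ − 13x⁴ + 44x³ − 18x² + 44x − 48.
Step 2: lead(x⁵ − 13x⁴ + 44x³ − 18x² + 44x − 48) ÷ lead(D) = x⁵ ÷ −x = −x⁴. Subtract (−x⁴)·D = x⁵ − 6x⁴. Remainder: −7x⁴ + 44x³ − 18x² + 44x − 48.
Step 3: lead(−7x⁴ + 44x³ − 18x² + 44x − 48) ÷ lead(D) = −7x⁴ ÷ −x = 7x³. Subtract (7x³)·D = −7x⁴ + 42x³. Remainder: 2x³ − 18x² + 44x − 48.
Step 4: lead(2x³ − 18x² + 44x − 48) ÷ lead(D) = 2x³ ÷ −x = −2x². Subtract (−2x²)·D = 2x³ − 12x². Remainder: −6x² + 44x − 48.
Step 5: lead(−6x² + 44x − 48) ÷ lead(D) = −6x² ÷ −x = 6x. Subtract (6x)·D = −6x² + 36x. Remainder: 8x − 48.
Step 6: lead(8x − 48) ÷ lead(D) = 8x ÷ −x = −8. Subtract (−8)·D = 8x − 48. Remainder: 0.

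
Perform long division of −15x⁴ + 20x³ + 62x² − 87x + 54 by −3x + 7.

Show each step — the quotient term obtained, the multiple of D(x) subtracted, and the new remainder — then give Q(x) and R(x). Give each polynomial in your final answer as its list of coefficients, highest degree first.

Step 1: lead(−15x⁴ + 20x³ + 62x² − 87x + 54) ÷ lead(D) = −15x⁴ ÷ −3x = 5x³. Subtract (5x³)·D = −15x⁴ + 35x³. Remainder: −15x³ + 62x² − 87x + 54.
Step 2: lead(−15x³ + 62x² − 87x + 54) ÷ lead(D) = −15x³ ÷ −3x = 5x². Subtract (5x²)·D = −15x³ + 35x². Remainder: 27x² − 87x + 54.
Step 3: lead(27x² − 87x + 54) ÷ lead(D) = 27x² ÷ −3x = −9x. Subtract (−9x)·D = 27x² − 63x. Remainder: −24x + 54.
Step 4: lead(−24x + 54) ÷ lead(D) = −24x ÷ −3x = 8. Subtract (8)·D = −24x + 56. Remainder: −2.

Q = [5, 5, -9, 8]; R = [-2]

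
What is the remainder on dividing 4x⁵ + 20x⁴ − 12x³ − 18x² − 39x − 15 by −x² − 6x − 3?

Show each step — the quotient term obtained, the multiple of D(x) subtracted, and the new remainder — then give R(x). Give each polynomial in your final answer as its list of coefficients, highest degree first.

Step 1: lead(4x⁵ + 20x⁴ − 12x³ − 18x² − 39x − 15) ÷ lead(D) = 4x⁵ ÷ −x² = −4x³. Subtract (−4x³)·D = 4x⁵ + 24x⁴ + 12x³. Remainder: −4x⁴ − 24x³ − 18x² − 39x − 15.
Step 2: lead(−4x⁴ − 24x³ − 18x² − 39x − 15) ÷ lead(D) = −4x⁴ ÷ −x² = 4x². Subtract (4x²)·D = −4x⁴ − 24x³ − 12x². Remainder: −6x² − 39x − 15.
Step 3: lead(−6x² − 39x − 15) ÷ lead(D) = −6x² ÷ −x² = 6. Subtract (6)·D = −6x² − 36x − 18. Remainder: −3x + 3.

R = [-3, 3]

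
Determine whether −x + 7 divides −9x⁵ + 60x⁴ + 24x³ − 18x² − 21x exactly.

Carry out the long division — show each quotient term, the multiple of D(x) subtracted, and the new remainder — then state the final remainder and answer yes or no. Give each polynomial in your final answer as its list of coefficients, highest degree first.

R = [0], so D(x) is a factor of P(x). yes

Step 1: lead(−9x⁵ + 60x⁴ + 24x³ − 18x² − 21x) ÷ lead(D) = −9x⁵ ÷ −x = 9x⁴. Subtract (9x⁴)·D = −9x⁵ + 63x⁴. Remainder: −3x⁴ + 24x³ − 18x² − 21x.
Step 2: lead(−3x⁴ + 24x³ − 18x² − 21x) ÷ lead(D) = −3x⁴ ÷ −x = 3x³. Subtract (3x³)·D = −3x⁴ + 21x³. Remainder: 3x³ − 18x² − 21x.
Step 3: lead(3x³ − 18x² − 21x) ÷ lead(D) = 3x³ ÷ −x = −3x². Subtract (−3x²)·D = 3x³ − 21x². Remainder: 3x² − 21x.
Step 4: lead(3x² − 21x) ÷ lead(D) = 3x² ÷ −x = −3x. Subtract (−3x)·D = 3x² − 21x. Remainder: 0.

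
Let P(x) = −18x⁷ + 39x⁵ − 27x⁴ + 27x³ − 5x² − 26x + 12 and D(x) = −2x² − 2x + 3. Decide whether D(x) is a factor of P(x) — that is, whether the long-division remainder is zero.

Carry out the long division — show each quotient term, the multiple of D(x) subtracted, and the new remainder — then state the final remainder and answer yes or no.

Step 1: lead(−18x⁷ + 39x⁵ − 27x⁴ + 27x³ − 5x² − 26x + 12) ÷ lead(D) = −18x⁷ ÷ −2x² = 9x⁵. Subtract (9x⁵)·D = −18x⁷ − 18x⁶ + 27x⁵. Remainder: 18x⁶ + 12x⁵ − 27x⁴ + 27x³ − 5x² − 26x + 12.
Step 2: lead(18x⁶ + 12x⁵ − 27x⁴ + 27x³ − 5x² − 26x + 12) ÷ lead(D) = 18x⁶ ÷ −2x² = −9x⁴. Subtract (−9x⁴)·D = 18x⁶ + 18x⁵ − 27x⁴. Remainder: −6x⁵ + 27x³ − 5x² − 26x + 12.
Step 3: lead(−6x⁵ + 27x³ − 5x² − 26x + 12) ÷ lead(D) = −6x⁵ ÷ −2x² = 3x³. Subtract (3x³)·D = −6x⁵ − 6x⁴ + 9x³. Remainder: 6x⁴ + 18x³ − 5x² − 26x + 12.
Step 4: lead(6x⁴ + 18x³ − 5x² − 26x + 12) ÷ lead(D) = 6x⁴ ÷ −2x² = −3x². Subtract (−3x²)·D = 6x⁴ + 6x³ − 9x². Remainder: 12x³ + 4x² − 26x + 12.
Step 5: lead(12x³ + 4x² − 26x + 12) ÷ lead(D) = 12x³ ÷ −2x² = −6x. Subtract (−6x)·D = 12x³ + 12x² − 18x. Remainder: −8x² − 8x + 12.
Step 6: lead(−8x² − 8x + 12) ÷ lead(D) = −8x² ÷ −2x² = 4. Subtract (4)·D = −8x² − 8x + 12. Remainder: 0.

R(x) = 0, so D(x) is a factor of P(x). yes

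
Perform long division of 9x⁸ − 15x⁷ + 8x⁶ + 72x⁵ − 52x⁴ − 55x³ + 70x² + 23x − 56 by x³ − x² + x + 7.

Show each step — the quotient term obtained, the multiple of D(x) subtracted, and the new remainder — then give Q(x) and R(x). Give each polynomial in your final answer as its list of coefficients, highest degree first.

Step 1: lead(9x⁸ − 15x⁷ + 8x⁶ + 72x⁵ − 52x⁴ − 55x³ + 70x² + 23x − 56) ÷ lead(D) = 9x⁸ ÷ x³ = 9x⁵. Subtract (9x⁵)·D = 9x⁸ − 9x⁷ + 9x⁶ + 63x⁵. Remainder: −6x⁷ − x⁶ + 9x⁵ − 52x⁴ − 55x³ + 70x² + 23x − 56.
Step 2: lead(−6x⁷ − x⁶ + 9x⁵ − 52x⁴ − 55x³ + 70x² + 23x − 56) ÷ lead(D) = −6x⁷ ÷ x³ = −6x⁴. Subtract (−6x⁴)·D = −6x⁷ + 6x⁶ − 6x⁵ − 42x⁴. Remainder: −7x⁶ + 15x⁵ − 10x⁴ − 55x³ + 70x² + 23x − 56.
Step 3: lead(−7x⁶ + 15x⁵ − 10x⁴ − 55x³ + 70x² + 23x − 56) ÷ lead(D) = −7x⁶ ÷ x³ = −7x³. Subtract (−7x³)·D = −7x⁶ + 7x⁵ − 7x⁴ − 49x³. Remainder: 8x⁵ − 3x⁴ − 6x³ + 70x² + 23x − 56.
Step 4: lead(8x⁵ − 3x⁴ − 6x³ + 70x² + 23x − 56) ÷ lead(D) = 8x⁵ ÷ x³ = 8x². Subtract (8x²)·D = 8x⁵ − 8x⁴ + 8x³ + 56x². Remainder: 5x⁴ − 14x³ + 14x² + 23x − 56.
Step 5: lead(5x⁴ − 14x³ + 14x² + 23x − 56) ÷ lead(D) = 5x⁴ ÷ x³ = 5x. Subtract (5x)·D = 5x⁴ − 5x³ + 5x² + 35x. Remainder: −9x³ + 9x² − 12x − 56.
Step 6: lead(−9x³ + 9x² − 12x − 56) ÷ lead(D) = −9x³ ÷ x³ = −9. Subtract (−9)·D = −9x³ + 9x² − 9x − 63. Remainder: −3x + 7.

Q = [9, -6, -7, 8, 5, -9]; R = [-3, 7]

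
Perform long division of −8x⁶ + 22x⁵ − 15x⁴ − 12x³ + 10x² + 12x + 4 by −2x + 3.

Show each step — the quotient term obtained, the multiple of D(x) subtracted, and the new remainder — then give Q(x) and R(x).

Q(x) = 4x⁵ − 5x⁴ + 6x² + 4x; R(x) = 4

Step 1: lead(−8x⁶ + 22x⁵ − 15x⁴ − 12x³ + 10x² + 12x + 4) ÷ lead(D) = −8x⁶ ÷ −2x = 4x⁵. Subtract (4x⁵)·D = −8x⁶ + 12x⁵. Remainder: 10x⁵ − 15x⁴ − 12x³ + 10x² + 12x + 4.
Step 2: lead(10x⁵ − 15x⁴ − 12x³ + 10x² + 12x + 4) ÷ lead(D) = 10x⁵ ÷ −2x = −5x⁴. Subtract (−5x⁴)·D = 10x⁵ − 15x⁴. Remainder: −12x³ + 10x² + 12x + 4.
Step 3: lead(−12x³ + 10x² + 12x + 4) ÷ lead(D) = −12x³ ÷ −2x = 6x². Subtract (6x²)·D = −12x³ + 18x². Remainder: −8x² + 12x + 4.
Step 4: lead(−8x² + 12x + 4) ÷ lead(D) = −8x² ÷ −2x = 4x. Subtract (4x)·D = −8x² + 12x. Remainder: 4.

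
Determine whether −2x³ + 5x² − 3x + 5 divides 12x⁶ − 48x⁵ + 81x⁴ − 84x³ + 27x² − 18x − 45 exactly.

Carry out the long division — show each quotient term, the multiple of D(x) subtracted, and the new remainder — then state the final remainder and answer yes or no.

R(x) = 0, so D(x) is a factor of P(x). yes

Step 1: lead(12x⁶ − 48x⁵ + 81x⁴ − 84x³ + 27x² − 18x − 45) ÷ lead(D) = 12x⁶ ÷ −2x³ = −6x³. Subtract (−6x³)·D = 12x⁶ − 30x⁵ + 18x⁴ − 30x³. Remainder: −18x⁵ + 63x⁴ − 54x³ + 27x² − 18x − 45.
Step 2: lead(−18x⁵ + 63x⁴ − 54x³ + 27x² − 18x − 45) ÷ lead(D) = −18x⁵ ÷ −2x³ = 9x². Subtract (9x²)·D = −18x⁵ + 45x⁴ − 27x³ + 45x². Remainder: 18x⁴ − 27x³ − 18x² − 18x − 45.
Step 3: lead(18x⁴ − 27x³ − 18x² − 18x − 45) ÷ lead(D) = 18x⁴ ÷ −2x³ = −9x. Subtract (−9x)·D = 18x⁴ − 45x³ + 27x² − 45x. Remainder: 18x³ − 45x² + 27x − 45.
Step 4: lead(18x³ − 45x² + 27x − 45) ÷ lead(D) = 18x³ ÷ −2x³ = −9. Subtract (−9)·D = 18x³ − 45x² + 27x − 45. Remainder: 0.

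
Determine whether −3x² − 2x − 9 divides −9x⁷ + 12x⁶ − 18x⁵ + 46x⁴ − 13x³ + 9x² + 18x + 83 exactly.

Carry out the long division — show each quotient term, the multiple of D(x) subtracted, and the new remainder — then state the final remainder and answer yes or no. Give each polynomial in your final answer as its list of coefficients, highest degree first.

R = [2], so D(x) is not a factor of P(x). no

Step 1: lead(−9x⁷ + 12x⁶ − 18x⁵ + 46x⁴ − 13x³ + 9x² + 18x + 83) ÷ lead(D) = −9x⁷ ÷ −3x² = 3x⁵. Subtract (3x⁵)·D = −9x⁷ − 6x⁶ − 27x⁵. Remainder: 18x⁶ + 9x⁵ + 46x⁴ − 13x³ + 9x² + 18x + 83.
Step 2: lead(18x⁶ + 9x⁵ + 46x⁴ − 13x³ + 9x² + 18x + 83) ÷ lead(D) = 18x⁶ ÷ −3x² = −6x⁴. Subtract (−6x⁴)·D = 18x⁶ + 12x⁵ + 54x⁴. Remainder: −3x⁵ − 8x⁴ − 13x³ + 9x² + 18x + 83.
Step 3: lead(−3x⁵ − 8x⁴ − 13x³ + 9x² + 18x + 83) ÷ lead(D) = −3x⁵ ÷ −3x² = x³. Subtract (x³)·D = −3x⁵ − 2x⁴ − 9x³. Remainder: −6x⁴ − 4x³ + 9x² + 18x + 83.
Step 4: lead(−6x⁴ − 4x³ + 9x² + 18x + 83) ÷ lead(D) = −6x⁴ ÷ −3x² = 2x². Subtract (2x²)·D = −6x⁴ − 4x³ − 18x². Remainder: 27x² + 18x + 83.
Step 5: lead(27x² + 18x + 83) ÷ lead(D) = 27x² ÷ −3x² = −9. Subtract (−9)·D = 27x² + 18x + 81. Remainder: 2.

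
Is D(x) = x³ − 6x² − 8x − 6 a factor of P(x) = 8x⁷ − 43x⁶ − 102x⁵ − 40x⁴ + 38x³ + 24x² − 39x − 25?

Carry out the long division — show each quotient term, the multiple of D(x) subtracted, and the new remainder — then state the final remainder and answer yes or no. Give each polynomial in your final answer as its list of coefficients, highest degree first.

R = [-7, -1], so D(x) is not a factor of P(x). no

Step 1: lead(8x⁷ − 43x⁶ − 102x⁵ − 40x⁴ + 38x³ + 24x² − 39x − 25) ÷ lead(D) = 8x⁷ ÷ x³ = 8x⁴. Subtract (8x⁴)·D = 8x⁷ − 48x⁶ − 64x⁵ − 48x⁴. Remainder: 5x⁶ − 38x⁵ + 8x⁴ + 38x³ + 24x² − 39x − 25.
Step 2: lead(5x⁶ − 38x⁵ + 8x⁴ + 38x³ + 24x² − 39x − 25) ÷ lead(D) = 5x⁶ ÷ x³ = 5x³. Subtract (5x³)·D = 5x⁶ − 30x⁵ − 40x⁴ − 30x³. Remainder: −8x⁵ + 48x⁴ + 68x³ + 24x² − 39x − 25.
Step 3: lead(−8x⁵ + 48x⁴ + 68x³ + 24x² − 39x − 25) ÷ lead(D) = −8x⁵ ÷ x³ = −8x². Subtract (−8x²)·D = −8x⁵ + 48x⁴ + 64x³ + 48x². Remainder: 4x³ − 24x² − 39x − 25.
Step 4: lead(4x³ − 24x² − 39x − 25) ÷ lead(D) = 4x³ ÷ x³ = 4. Subtract (4)·D = 4x³ − 24x² − 32x − 24. Remainder: −7x − 1.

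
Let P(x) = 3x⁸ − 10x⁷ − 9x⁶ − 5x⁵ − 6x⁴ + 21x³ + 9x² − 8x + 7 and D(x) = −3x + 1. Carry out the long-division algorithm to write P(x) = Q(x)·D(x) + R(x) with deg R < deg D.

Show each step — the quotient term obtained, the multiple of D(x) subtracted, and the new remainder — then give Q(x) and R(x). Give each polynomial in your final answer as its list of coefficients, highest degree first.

Step 1: lead(3x⁸ − 10x⁷ − 9x⁶ − 5x⁵ − 6x⁴ + 21x³ + 9x² − 8x + 7) ÷ lead(D) = 3x⁸ ÷ −3x = −x⁷. Subtract (−x⁷)·D = 3x⁸ − x⁷. Remainder: −9x⁷ − 9x⁶ − 5x⁵ − 6x⁴ + 21x³ + 9x² − 8x + 7.
Step 2: lead(−9x⁷ − 9x⁶ − 5x⁵ − 6x⁴ + 21x³ + 9x² − 8x + 7) ÷ lead(D) = −9x⁷ ÷ −3x = 3x⁶. Subtract (3x⁶)·D = −9x⁷ + 3x⁶. Remainder: −12x⁶ − 5x⁵ − 6x⁴ + 21x³ + 9x² − 8x + 7.
Step 3: lead(−12x⁶ − 5x⁵ − 6x⁴ + 21x³ + 9x² − 8x + 7) ÷ lead(D) = −12x⁶ ÷ −3x = 4x⁵. Subtract (4x⁵)·D = −12x⁶ + 4x⁵. Remainder: −9x⁵ − 6x⁴ + 21x³ + 9x² − 8x + 7.
Step 4: lead(−9x⁵ − 6x⁴ + 21x³ + 9x² − 8x + 7) ÷ lead(D) = −9x⁵ ÷ −3x = 3x⁴. Subtract (3x⁴)·D = −9x⁵ + 3x⁴. Remainder: −9x⁴ + 21x³ + 9x² − 8x + 7.
Step 5: lead(−9x⁴ + 21x³ + 9x² − 8x + 7) ÷ lead(D) = −9x⁴ ÷ −3x = 3x³. Subtract (3x³)·D = −9x⁴ + 3x³. Remainder: 18x³ + 9x² − 8x + 7.
Step 6: lead(18x³ + 9x² − 8x + 7) ÷ lead(D) = 18x³ ÷ −3x = −6x². Subtract (−6x²)·D = 18x³ − 6x². Remainder: 15x² − 8x + 7.
Step 7: lead(15x² − 8x + 7) ÷ lead(D) = 15x² ÷ −3x = −5x. Subtract (−5x)·D = 15x² − 5x. Remainder: −3x + 7.
Step 8: lead(−3x + 7) ÷ lead(D) = −3x ÷ −3x = 1. Subtract (1)·D = −3x + 1. Remainder: 6.

Q = [-1, 3, 4, 3, 3, -6, -5, 1]; R = [6]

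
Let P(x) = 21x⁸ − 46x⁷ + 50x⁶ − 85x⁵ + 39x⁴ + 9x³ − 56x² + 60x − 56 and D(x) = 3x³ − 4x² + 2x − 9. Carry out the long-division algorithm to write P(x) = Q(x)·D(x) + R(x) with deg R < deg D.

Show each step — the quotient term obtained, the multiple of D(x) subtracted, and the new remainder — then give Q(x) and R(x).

Q(x) = 7x⁵ − 6x⁴ + 4x³ + 2x² − 5x + 7; R(x) = x + 7

Step 1: lead(21x⁸ − 46x⁷ + 50x⁶ − 85x⁵ + 39x⁴ + 9x³ − 56x² + 60x − 56) ÷ lead(D) = 21x⁸ ÷ 3x³ = 7x⁵. Subtract (7x⁵)·D = 21x⁸ − 28x⁷ + 14x⁶ − 63x⁵. Remainder: −18x⁷ + 36x⁶ − 22x⁵ + 39x⁴ + 9x³ − 56x² + 60x − 56.
Step 2: lead(−18x⁷ + 36x⁶ − 22x⁵ + 39x⁴ + 9x³ − 56x² + 60x − 56) ÷ lead(D) = −18x⁷ ÷ 3x³ = −6x⁴. Subtract (−6x⁴)·D = −18x⁷ + 24x⁶ − 12x⁵ + 54x⁴. Remainder: 12x⁶ − 10x⁵ − 15x⁴ + 9x³ − 56x² + 60x − 56.
Step 3: lead(12x⁶ − 10x⁵ − 15x⁴ + 9x³ − 56x² + 60x − 56) ÷ lead(D) = 12x⁶ ÷ 3x³ = 4x³. Subtract (4x³)·D = 12x⁶ − 16x⁵ + 8x⁴ − 36x³. Remainder: 6x⁵ − 23x⁴ + 45x³ − 56x² + 60x − 56.
Step 4: lead(6x⁵ − 23x⁴ + 45x³ − 56x² + 60x − 56) ÷ lead(D) = 6x⁵ ÷ 3x³ = 2x². Subtract (2x²)·D = 6x⁵ − 8x⁴ + 4x³ − 18x². Remainder: −15x⁴ + 41x³ − 38x² + 60x − 56.
Step 5: lead(−15x⁴ + 41x³ − 38x² + 60x − 56) ÷ lead(D) = −15x⁴ ÷ 3x³ = −5x. Subtract (−5x)·D = −15x⁴ + 20x³ − 10x² + 45x. Remainder: 21x³ − 28x² + 15x − 56.
Step 6: lead(21x³ − 28x² + 15x − 56) ÷ lead(D) = 21x³ ÷ 3x³ = 7. Subtract (7)·D = 21x³ − 28x² + 14x − 63. Remainder: x + 7.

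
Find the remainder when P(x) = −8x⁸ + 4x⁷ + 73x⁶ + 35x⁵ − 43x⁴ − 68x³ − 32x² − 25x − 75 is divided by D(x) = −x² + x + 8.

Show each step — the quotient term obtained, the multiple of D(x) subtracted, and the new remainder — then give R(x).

Step 1: lead(−8x⁸ + 4x⁷ + 73x⁶ + 35x⁵ − 43x⁴ − 68x³ − 32x² − 25x − 75) ÷ lead(D) = −8x⁸ ÷ −x² = 8x⁶. Subtract (8x⁶)·D = −8x⁸ + 8x⁷ + 64x⁶. Remainder: −4x⁷ + 9x⁶ + 35x⁵ − 43x⁴ − 68x³ − 32x² − 25x − 75.
Step 2: lead(−4x⁷ + 9x⁶ + 35x⁵ − 43x⁴ − 68x³ − 32x² − 25x − 75) ÷ lead(D) = −4x⁷ ÷ −x² = 4x⁵. Subtract (4x⁵)·D = −4x⁷ + 4x⁶ + 32x⁵. Remainder: 5x⁶ + 3x⁵ − 43x⁴ − 68x³ − 32x² − 25x − 75.
Step 3: lead(5x⁶ + 3x⁵ − 43x⁴ − 68x³ − 32x² − 25x − 75) ÷ lead(D) = 5x⁶ ÷ −x² = −5x⁴. Subtract (−5x⁴)·D = 5x⁶ − 5x⁵ − 40x⁴. Remainder: 8x⁵ − 3x⁴ − 68x³ − 32x² − 25x − 75.
Step 4: lead(8x⁵ − 3x⁴ − 68x³ − 32x² − 25x − 75) ÷ lead(D) = 8x⁵ ÷ −x² = −8x³. Subtract (−8x³)·D = 8x⁵ − 8x⁴ − 64x³. Remainder: 5x⁴ − 4x³ − 32x² − 25x − 75.
Step 5: lead(5x⁴ − 4x³ − 32x² − 25x − 75) ÷ lead(D) = 5x⁴ ÷ −x² = −5x². Subtract (−5x²)·D = 5x⁴ − 5x³ − 40x². Remainder: x³ + 8x² − 25x − 75.
Step 6: lead(x³ + 8x² − 25x − 75) ÷ lead(D) = x³ ÷ −x² = −x. Subtract (−x)·D = x³ − x² − 8x. Remainder: 9x² − 17x − 75.
Step 7: lead(9x² − 17x − 75) ÷ lead(D) = 9x² ÷ −x² = −9. Subtract (−9)·D = 9x² − 9x − 72. Remainder: −8x − 3.

R(x) = −8x − 3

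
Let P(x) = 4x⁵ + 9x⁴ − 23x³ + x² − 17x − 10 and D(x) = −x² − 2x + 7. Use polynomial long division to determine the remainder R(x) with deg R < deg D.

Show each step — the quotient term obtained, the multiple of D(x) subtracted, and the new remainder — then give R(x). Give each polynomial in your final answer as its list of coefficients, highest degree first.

Step 1: lead(4x⁵ + 9x⁴ − 23x³ + x² − 17x − 10) ÷ lead(D) = 4x⁵ ÷ −x² = −4x³. Subtract (−4x³)·D = 4x⁵ + 8x⁴ − 28x³. Remainder: x⁴ + 5x³ + x² − 17x − 10.
Step 2: lead(x⁴ + 5x³ + x² − 17x − 10) ÷ lead(D) = x⁴ ÷ −x² = −x². Subtract (−x²)·D = x⁴ + 2x³ − 7x². Remainder: 3x³ + 8x² − 17x − 10.
Step 3: lead(3x³ + 8x² − 17x − 10) ÷ lead(D) = 3x³ ÷ −x² = −3x. Subtract (−3x)·D = 3x³ + 6x² − 21x. Remainder: 2x² + 4x − 10.
Step 4: lead(2x² + 4x − 10) ÷ lead(D) = 2x² ÷ −x² = −2. Subtract (−2)·D = 2x² + 4x − 14. Remainder: 4.

R = [4]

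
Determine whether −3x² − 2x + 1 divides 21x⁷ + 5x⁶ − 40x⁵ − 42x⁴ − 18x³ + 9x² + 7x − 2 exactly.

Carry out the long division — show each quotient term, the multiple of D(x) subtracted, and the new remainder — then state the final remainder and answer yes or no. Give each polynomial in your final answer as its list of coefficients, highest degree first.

Step 1: lead(21x⁷ + 5x⁶ − 40x⁵ − 42x⁴ − 18x³ + 9x² + 7x − 2) ÷ lead(D) = 21x⁷ ÷ −3x² = −7x⁵. Subtract (−7x⁵)·D = 21x⁷ + 14x⁶ − 7x⁵. Remainder: −9x⁶ − 33x⁵ − 42x⁴ − 18x³ + 9x² + 7x − 2.
Step 2: lead(−9x⁶ − 33x⁵ − 42x⁴ − 18x³ + 9x² + 7x − 2) ÷ lead(D) = −9x⁶ ÷ −3x² = 3x⁴. Subtract (3x⁴)·D = −9x⁶ − 6x⁵ + 3x⁴. Remainder: −27x⁵ − 45x⁴ − 18x³ + 9x² + 7x − 2.
Step 3: lead(−27x⁵ − 45x⁴ − 18x³ + 9x² + 7x − 2) ÷ lead(D) = −27x⁵ ÷ −3x² = 9x³. Subtract (9x³)·D = −27x⁵ − 18x⁴ + 9x³. Remainder: −27x⁴ − 27x³ + 9x² + 7x − 2.
Step 4: lead(−27x⁴ − 27x³ + 9x² + 7x − 2) ÷ lead(D) = −27x⁴ ÷ −3x² = 9x². Subtract (9x²)·D = −27x⁴ − 18x³ + 9x². Remainder: −9x³ + 7x − 2.
Step 5: lead(−9x³ + 7x − 2) ÷ lead(D) = −9x³ ÷ −3x² = 3x. Subtract (3x)·D = −9x³ − 6x² + 3x. Remainder: 6x² + 4x − 2.
Step 6: lead(6x² + 4x − 2) ÷ lead(D) = 6x² ÷ −3x² = −2. Subtract (−2)·D = 6x² + 4x − 2. Remainder: 0.

R = [0], so D(x) is a factor of P(x). yes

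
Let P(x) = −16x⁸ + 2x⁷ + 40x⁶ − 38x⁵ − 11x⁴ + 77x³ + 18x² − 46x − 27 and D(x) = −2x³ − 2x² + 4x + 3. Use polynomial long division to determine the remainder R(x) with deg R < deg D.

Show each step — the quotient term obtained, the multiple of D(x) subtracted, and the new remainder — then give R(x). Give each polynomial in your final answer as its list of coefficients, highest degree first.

R = [8, 0]

Step 1: lead(−16x⁸ + 2x⁷ + 40x⁶ − 38x⁵ − 11x⁴ + 77x³ + 18x² − 46x − 27) ÷ lead(D) = −16x⁸ ÷ −2x³ = 8x⁵. Subtract (8x⁵)·D = −16x⁸ − 16x⁷ + 32x⁶ + 24x⁵. Remainder: 18x⁷ + 8x⁶ − 62x⁵ − 11x⁴ + 77x³ + 18x² − 46x − 27.
Step 2: lead(18x⁷ + 8x⁶ − 62x⁵ − 11x⁴ + 77x³ + 18x² − 46x − 27) ÷ lead(D) = 18x⁷ ÷ −2x³ = −9x⁴. Subtract (−9x⁴)·D = 18x⁷ + 18x⁶ − 36x⁵ − 27x⁴. Remainder: −10x⁶ − 26x⁵ + 16x⁴ + 77x³ + 18x² − 46x − 27.
Step 3: lead(−10x⁶ − 26x⁵ + 16x⁴ + 77x³ + 18x² − 46x − 27) ÷ lead(D) = −10x⁶ ÷ −2x³ = 5x³. Subtract (5x³)·D = −10x⁶ − 10x⁵ + 20x⁴ + 15x³. Remainder: −16x⁵ − 4x⁴ + 62x³ + 18x² − 46x − 27.
Step 4: lead(−16x⁵ − 4x⁴ + 62x³ + 18x² − 46x − 27) ÷ lead(D) = −16x⁵ ÷ −2x³ = 8x². Subtract (8x²)·D = −16x⁵ − 16x⁴ + 32x³ + 24x². Remainder: 12x⁴ + 30x³ − 6x² − 46x − 27.
Step 5: lead(12x⁴ + 30x³ − 6x² − 46x − 27) ÷ lead(D) = 12x⁴ ÷ −2x³ = −6x. Subtract (−6x)·D = 12x⁴ + 12x³ − 24x² − 18x. Remainder: 18x³ + 18x² − 28x − 27.
Step 6: lead(18x³ + 18x² − 28x − 27) ÷ lead(D) = 18x³ ÷ −2x³ = −9. Subtract (−9)·D = 18x³ + 18x² − 36x − 27. Remainder: 8x.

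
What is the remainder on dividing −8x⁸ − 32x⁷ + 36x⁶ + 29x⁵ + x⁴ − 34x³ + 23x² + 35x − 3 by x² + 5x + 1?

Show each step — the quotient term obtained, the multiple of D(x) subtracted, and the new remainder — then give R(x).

R(x) = −9

Step 1: lead(−8x⁸ − 32x⁷ + 36x⁶ + 29x⁵ + x⁴ − 34x³ + 23x² + 35x − 3) ÷ lead(D) = −8x⁸ ÷ x² = −8x⁶. Subtract (−8x⁶)·D = −8x⁸ − 40x⁷ − 8x⁶. Remainder: 8x⁷ + 44x⁶ + 29x⁵ + x⁴ − 34x³ + 23x² + 35x − 3.
Step 2: lead(8x⁷ + 44x⁶ + 29x⁵ + x⁴ − 34x³ + 23x² + 35x − 3) ÷ lead(D) = 8x⁷ ÷ x² = 8x⁵. Subtract (8x⁵)·D = 8x⁷ + 40x⁶ + 8x⁵. Remainder: 4x⁶ + 21x⁵ + x⁴ − 34x³ + 23x² + 35x − 3.
Step 3: lead(4x⁶ + 21x⁵ + x⁴ − 34x³ + 23x² + 35x − 3) ÷ lead(D) = 4x⁶ ÷ x² = 4x⁴. Subtract (4x⁴)·D = 4x⁶ + 20x⁵ + 4x⁴. Remainder: x⁵ − 3x⁴ − 34x³ + 23x² + 35x − 3.
Step 4: lead(x⁵ − 3x⁴ − 34x³ + 23x² + 35x − 3) ÷ lead(D) = x⁵ ÷ x² = x³. Subtract (x³)·D = x⁵ + 5x⁴ + x³. Remainder: −8x⁴ − 35x³ + 23x² + 35x − 3.
Step 5: lead(−8x⁴ − 35x³ + 23x² + 35x − 3) ÷ lead(D) = −8x⁴ ÷ x² = −8x². Subtract (−8x²)·D = −8x⁴ − 40x³ − 8x². Remainder: 5x³ + 31x² + 35x − 3.
Step 6: lead(5x³ + 31x² + 35x − 3) ÷ lead(D) = 5x³ ÷ x² = 5x. Subtract (5x)·D = 5x³ + 25x² + 5x. Remainder: 6x² + 30x − 3.
Step 7: lead(6x² + 30x − 3) ÷ lead(D) = 6x² ÷ x² = 6. Subtract (6)·D = 6x² + 30x + 6. Remainder: −9.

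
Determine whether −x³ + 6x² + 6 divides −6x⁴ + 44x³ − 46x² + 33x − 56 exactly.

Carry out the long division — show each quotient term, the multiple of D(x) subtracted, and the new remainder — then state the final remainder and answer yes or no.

Step 1: lead(−6x⁴ + 44x³ − 46x² + 33x − 56) ÷ lead(D) = −6x⁴ ÷ −x³ = 6x. Subtract (6x)·D = −6x⁴ + 36x³ + 36x. Remainder: 8x³ − 46x² − 3x − 56.
Step 2: lead(8x³ − 46x² − 3x − 56) ÷ lead(D) = 8x³ ÷ −x³ = −8. Subtract (−8)·D = 8x³ − 48x² − 48. Remainder: 2x² − 3x − 8.

R(x) = 2x² − 3x − 8, so D(x) is not a factor of P(x). no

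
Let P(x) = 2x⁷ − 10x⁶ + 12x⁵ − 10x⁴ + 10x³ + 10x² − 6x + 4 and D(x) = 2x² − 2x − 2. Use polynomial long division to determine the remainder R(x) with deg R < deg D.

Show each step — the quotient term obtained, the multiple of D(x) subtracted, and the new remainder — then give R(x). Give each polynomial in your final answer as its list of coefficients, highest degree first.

R = [6]

Step 1: lead(2x⁷ − 10x⁶ + 12x⁵ − 10x⁴ + 10x³ + 10x² − 6x + 4) ÷ lead(D) = 2x⁷ ÷ 2x² = x⁵. Subtract (x⁵)·D = 2x⁷ − 2x⁶ − 2x⁵. Remainder: −8x⁶ + 14x⁵ − 10x⁴ + 10x³ + 10x² − 6x + 4.
Step 2: lead(−8x⁶ + 14x⁵ − 10x⁴ + 10x³ + 10x² − 6x + 4) ÷ lead(D) = −8x⁶ ÷ 2x² = −4x⁴. Subtract (−4x⁴)·D = −8x⁶ + 8x⁵ + 8x⁴. Remainder: 6x⁵ − 18x⁴ + 10x³ + 10x² − 6x + 4.
Step 3: lead(6x⁵ − 18x⁴ + 10x³ + 10x² − 6x + 4) ÷ lead(D) = 6x⁵ ÷ 2x² = 3x³. Subtract (3x³)·D = 6x⁵ − 6x⁴ − 6x³. Remainder: −12x⁴ + 16x³ + 10x² − 6x + 4.
Step 4: lead(−12x⁴ + 16x³ + 10x² − 6x + 4) ÷ lead(D) = −12x⁴ ÷ 2x² = −6x². Subtract (−6x²)·D = −12x⁴ + 12x³ + 12x². Remainder: 4x³ − 2x² − 6x + 4.
Step 5: lead(4x³ − 2x² − 6x + 4) ÷ lead(D) = 4x³ ÷ 2x² = 2x. Subtract (2x)·D = 4x³ − 4x² − 4x. Remainder: 2x² − 2x + 4.
Step 6: lead(2x² − 2x + 4) ÷ lead(D) = 2x² ÷ 2x² = 1. Subtract (1)·D = 2x² − 2x − 2. Remainder: 6.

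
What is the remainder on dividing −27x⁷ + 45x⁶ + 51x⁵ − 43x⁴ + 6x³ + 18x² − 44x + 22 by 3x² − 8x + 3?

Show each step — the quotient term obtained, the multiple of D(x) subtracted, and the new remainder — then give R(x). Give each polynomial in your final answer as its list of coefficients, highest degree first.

Step 1: lead(−27x⁷ + 45x⁶ + 51x⁵ − 43x⁴ + 6x³ + 18x² − 44x + 22) ÷ lead(D) = −27x⁷ ÷ 3x² = −9x⁵. Subtract (−9x⁵)·D = −27x⁷ + 72x⁶ − 27x⁵. Remainder: −27x⁶ + 78x⁵ − 43x⁴ + 6x³ + 18x² − 44x + 22.
Step 2: lead(−27x⁶ + 78x⁵ − 43x⁴ + 6x³ + 18x² − 44x + 22) ÷ lead(D) = −27x⁶ ÷ 3x² = −9x⁴. Subtract (−9x⁴)·D = −27x⁶ + 72x⁵ − 27x⁴. Remainder: 6x⁵ − 16x⁴ + 6x³ + 18x² − 44x + 22.
Step 3: lead(6x⁵ − 16x⁴ + 6x³ + 18x² − 44x + 22) ÷ lead(D) = 6x⁵ ÷ 3x² = 2x³. Subtract (2x³)·D = 6x⁵ − 16x⁴ + 6x³. Remainder: 18x² − 44x + 22.
Step 4: lead(18x² − 44x + 22) ÷ lead(D) = 18x² ÷ 3x² = 6. Subtract (6)·D = 18x² − 48x + 18. Remainder: 4x + 4.

R = [4, 4]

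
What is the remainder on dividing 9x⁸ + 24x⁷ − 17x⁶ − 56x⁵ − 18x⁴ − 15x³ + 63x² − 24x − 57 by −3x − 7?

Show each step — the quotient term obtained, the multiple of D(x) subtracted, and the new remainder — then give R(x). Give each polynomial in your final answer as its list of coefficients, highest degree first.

Step 1: lead(9x⁸ + 24x⁷ − 17x⁶ − 56x⁵ − 18x⁴ − 15x³ + 63x² − 24x − 57) ÷ lead(D) = 9x⁸ ÷ −3x = −3x⁷. Subtract (−3x⁷)·D = 9x⁸ + 21x⁷. Remainder: 3x⁷ − 17x⁶ − 56x⁵ − 18x⁴ − 15x³ + 63x² − 24x − 57.
Step 2: lead(3x⁷ − 17x⁶ − 56x⁵ − 18x⁴ − 15x³ + 63x² − 24x − 57) ÷ lead(D) = 3x⁷ ÷ −3x = −x⁶. Subtract (−x⁶)·D = 3x⁷ + 7x⁶. Remainder: −24x⁶ − 56x⁵ − 18x⁴ − 15x³ + 63x² − 24x − 57.
Step 3: lead(−24x⁶ − 56x⁵ − 18x⁴ − 15x³ + 63x² − 24x − 57) ÷ lead(D) = −24x⁶ ÷ −3x = 8x⁵. Subtract (8x⁵)·D = −24x⁶ − 56x⁵. Remainder: −18x⁴ − 15x³ + 63x² − 24x − 57.
Step 4: lead(−18x⁴ − 15x³ + 63x² − 24x − 57) ÷ lead(D) = −18x⁴ ÷ −3x = 6x³. Subtract (6x³)·D = −18x⁴ − 42x³. Remainder: 27x³ + 63x² − 24x − 57.
Step 5: lead(27x³ + 63x² − 24x − 57) ÷ lead(D) = 27x³ ÷ −3x = −9x². Subtract (−9x²)·D = 27x³ + 63x². Remainder: −24x − 57.
Step 6: lead(−24x − 57) ÷ lead(D) = −24x ÷ −3x = 8. Subtract (8)·D = −24x − 56. Remainder: −1.

R = [-1]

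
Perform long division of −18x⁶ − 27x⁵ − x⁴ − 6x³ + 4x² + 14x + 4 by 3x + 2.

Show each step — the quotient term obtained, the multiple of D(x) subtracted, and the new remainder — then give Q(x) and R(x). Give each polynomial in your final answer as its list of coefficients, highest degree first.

Step 1: lead(−18x⁶ − 27x⁵ − x⁴ − 6x³ + 4x² + 14x + 4) ÷ lead(D) = −18x⁶ ÷ 3x = −6x⁵. Subtract (−6x⁵)·D = −18x⁶ − 12x⁵. Remainder: −15x⁵ − x⁴ − 6x³ + 4x² + 14x + 4.
Step 2: lead(−15x⁵ − x⁴ − 6x³ + 4x² + 14x + 4) ÷ lead(D) = −15x⁵ ÷ 3x = −5x⁴. Subtract (−5x⁴)·D = −15x⁵ − 10x⁴. Remainder: 9x⁴ − 6x³ + 4x² + 14x + 4.
Step 3: lead(9x⁴ − 6x³ + 4x² + 14x + 4) ÷ lead(D) = 9x⁴ ÷ 3x = 3x³. Subtract (3x³)·D = 9x⁴ + 6x³. Remainder: −12x³ + 4x² + 14x + 4.
Step 4: lead(−12x³ + 4x² + 14x + 4) ÷ lead(D) = −12x³ ÷ 3x = −4x². Subtract (−4x²)·D = −12x³ − 8x². Remainder: 12x² + 14x + 4.
Step 5: lead(12x² + 14x + 4) ÷ lead(D) = 12x² ÷ 3x = 4x. Subtract (4x)·D = 12x² + 8x. Remainder: 6x + 4.
Step 6: lead(6x + 4) ÷ lead(D) = 6x ÷ 3x = 2. Subtract (2)·D = 6x + 4. Remainder: 0.

Q = [-6, -5, 3, -4, 4, 2]; R = [0]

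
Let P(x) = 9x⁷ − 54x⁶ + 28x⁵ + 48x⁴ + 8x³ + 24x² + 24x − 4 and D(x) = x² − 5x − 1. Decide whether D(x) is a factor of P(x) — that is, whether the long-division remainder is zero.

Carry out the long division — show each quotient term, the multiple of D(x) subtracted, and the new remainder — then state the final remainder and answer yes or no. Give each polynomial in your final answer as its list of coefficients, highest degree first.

Step 1: lead(9x⁷ − 54x⁶ + 28x⁵ + 48x⁴ + 8x³ + 24x² + 24x − 4) ÷ lead(D) = 9x⁷ ÷ x² = 9x⁵. Subtract (9x⁵)·D = 9x⁷ − 45x⁶ − 9x⁵. Remainder: −9x⁶ + 37x⁵ + 48x⁴ + 8x³ + 24x² + 24x − 4.
Step 2: lead(−9x⁶ + 37x⁵ + 48x⁴ + 8x³ + 24x² + 24x − 4) ÷ lead(D) = −9x⁶ ÷ x² = −9x⁴. Subtract (−9x⁴)·D = −9x⁶ + 45x⁵ + 9x⁴. Remainder: −8x⁵ + 39x⁴ + 8x³ + 24x² + 24x − 4.
Step 3: lead(−8x⁵ + 39x⁴ + 8x³ + 24x² + 24x − 4) ÷ lead(D) = −8x⁵ ÷ x² = −8x³. Subtract (−8x³)·D = −8x⁵ + 40x⁴ + 8x³. Remainder: −x⁴ + 24x² + 24x − 4.
Step 4: lead(−x⁴ + 24x² + 24x − 4) ÷ lead(D) = −x⁴ ÷ x² = −x². Subtract (−x²)·D = −x⁴ + 5x³ + x². Remainder: −5x³ + 23x² + 24x − 4.
Step 5: lead(−5x³ + 23x² + 24x − 4) ÷ lead(D) = −5x³ ÷ x² = −5x. Subtract (−5x)·D = −5x³ + 25x² + 5x. Remainder: −2x² + 19x − 4.
Step 6: lead(−2x² + 19x − 4) ÷ lead(D) = −2x² ÷ x² = −2. Subtract (−2)·D = −2x² + 10x + 2. Remainder: 9x − 6.

R = [9, -6], so D(x) is not a factor of P(x). no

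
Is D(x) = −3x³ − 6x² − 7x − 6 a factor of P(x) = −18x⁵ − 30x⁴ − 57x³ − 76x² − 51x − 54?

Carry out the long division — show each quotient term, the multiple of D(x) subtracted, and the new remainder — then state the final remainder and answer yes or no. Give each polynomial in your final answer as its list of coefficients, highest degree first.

Step 1: lead(−18x⁵ − 30x⁴ − 57x³ − 76x² − 51x − 54) ÷ lead(D) = −18x⁵ ÷ −3x³ = 6x². Subtract (6x²)·D = −18x⁵ − 36x⁴ − 42x³ − 36x². Remainder: 6x⁴ − 15x³ − 40x² − 51x − 54.
Step 2: lead(6x⁴ − 15x³ − 40x² − 51x − 54) ÷ lead(D) = 6x⁴ ÷ −3x³ = −2x. Subtract (−2x)·D = 6x⁴ + 12x³ + 14x² + 12x. Remainder: −27x³ − 54x² − 63x − 54.
Step 3: lead(−27x³ − 54x² − 63x − 54) ÷ lead(D) = −27x³ ÷ −3x³ = 9. Subtract (9)·D = −27x³ − 54x² − 63x − 54. Remainder: 0.

R = [0], so D(x) is a factor of P(x). yes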